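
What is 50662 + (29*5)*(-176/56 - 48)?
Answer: 302724/7 ≈ 43246.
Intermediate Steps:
50662 + (29*5)*(-176/56 - 48) = 50662 + 145*(-176*1/56 - 48) = 50662 + 145*(-22/7 - 48) = 50662 + 145*(-358/7) = 50662 - 51910/7 = 302724/7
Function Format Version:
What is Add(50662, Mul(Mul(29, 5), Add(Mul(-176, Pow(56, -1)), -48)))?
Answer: Rational(302724, 7) ≈ 43246.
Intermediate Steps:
Add(50662, Mul(Mul(29, 5), Add(Mul(-176, Pow(56, -1)), -48))) = Add(50662, Mul(145, Add(Mul(-176, Rational(1, 56)), -48))) = Add(50662, Mul(145, Add(Rational(-22, 7), -48))) = Add(50662, Mul(145, Rational(-358, 7))) = Add(50662, Rational(-51910, 7)) = Rational(302724, 7)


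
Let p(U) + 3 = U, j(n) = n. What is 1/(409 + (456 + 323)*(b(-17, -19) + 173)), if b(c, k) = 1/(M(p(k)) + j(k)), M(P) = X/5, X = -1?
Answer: 96/12973001 ≈ 7.4000e-6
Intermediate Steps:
p(U) = -3 + U
M(P) = -⅕ (M(P) = -1/5 = -1*⅕ = -⅕)
b(c, k) = 1/(-⅕ + k)
1/(409 + (456 + 323)*(b(-17, -19) + 173)) = 1/(409 + (456 + 323)*(5/(-1 + 5*(-19)) + 173)) = 1/(409 + 779*(5/(-1 - 95) + 173)) = 1/(409 + 779*(5/(-96) + 173)) = 1/(409 + 779*(5*(-1/96) + 173)) = 1/(409 + 779*(-5/96 + 173)) = 1/(409 + 779*(16603/96)) = 1/(409 + 12933737/96) = 1/(12973001/96) = 96/12973001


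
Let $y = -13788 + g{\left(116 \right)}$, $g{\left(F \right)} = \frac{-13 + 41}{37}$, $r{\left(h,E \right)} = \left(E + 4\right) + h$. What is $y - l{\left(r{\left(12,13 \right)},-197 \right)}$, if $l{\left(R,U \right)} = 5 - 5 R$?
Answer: $- \frac{504948}{37} \approx -13647.0$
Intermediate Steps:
$r{\left(h,E \right)} = 4 + E + h$ ($r{\left(h,E \right)} = \left(4 + E\right) + h = 4 + E + h$)
$g{\left(F \right)} = \frac{28}{37}$ ($g{\left(F \right)} = 28 \cdot \frac{1}{37} = \frac{28}{37}$)
$y = - \frac{510128}{37}$ ($y = -13788 + \frac{28}{37} = - \frac{510128}{37} \approx -13787.0$)
$y - l{\left(r{\left(12,13 \right)},-197 \right)} = - \frac{510128}{37} - \left(5 - 5 \left(4 + 13 + 12\right)\right) = - \frac{510128}{37} - \left(5 - 145\right) = - \frac{510128}{37} - -140 = - \frac{510128}{37} + 140 = - \frac{504948}{37}$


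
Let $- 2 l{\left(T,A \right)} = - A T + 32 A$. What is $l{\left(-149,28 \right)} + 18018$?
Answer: $15484$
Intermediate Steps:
$l{\left(T,A \right)} = - 16 A + \frac{A T}{2}$ ($l{\left(T,A \right)} = - \frac{- A T + 32 A}{2} = - \frac{32 A - A T}{2} = - 16 A + \frac{A T}{2}$)
$l{\left(-149,28 \right)} + 18018 = \frac{1}{2} \cdot 28 \left(-32 - 149\right) + 18018 = \frac{1}{2} \cdot 28 \left(-181\right) + 18018 = -2534 + 18018 = 15484$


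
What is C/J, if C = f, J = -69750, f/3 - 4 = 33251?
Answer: -2217/1550 ≈ -1.4303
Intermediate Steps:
f = 99765 (f = 12 + 3*33251 = 12 + 99753 = 99765)
C = 99765
C/J = 99765/(-69750) = 99765*(-1/69750) = -2217/1550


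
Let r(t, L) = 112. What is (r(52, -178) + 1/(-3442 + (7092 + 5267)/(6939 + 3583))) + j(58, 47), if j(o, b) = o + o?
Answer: 8254584698/36204365 ≈ 228.00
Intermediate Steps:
j(o, b) = 2*o
(r(52, -178) + 1/(-3442 + (7092 + 5267)/(6939 + 3583))) + j(58, 47) = (112 + 1/(-3442 + (7092 + 5267)/(6939 + 3583))) + 2*58 = (112 + 1/(-3442 + 12359/10522)) + 116 = (112 + 1/(-36204365/10522)) + 116 = (112 - 10522/36204365) + 116 = 4054878358/36204365 + 116 = 8254584698/36204365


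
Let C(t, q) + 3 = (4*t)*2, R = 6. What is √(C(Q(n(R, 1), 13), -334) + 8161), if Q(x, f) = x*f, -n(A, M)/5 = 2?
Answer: √7118 ≈ 84.368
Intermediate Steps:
n(A, M) = -10 (n(A, M) = -5*2 = -10)
Q(x, f) = f*x
C(t, q) = -3 + 8*t (C(t, q) = -3 + (4*t)*2 = -3 + 8*t)
√(C(Q(n(R, 1), 13), -334) + 8161) = √((-3 + 8*(13*(-10))) + 8161) = √((-3 + 8*(-130)) + 8161) = √((-3 - 1040) + 8161) = √(-1043 + 8161) = √7118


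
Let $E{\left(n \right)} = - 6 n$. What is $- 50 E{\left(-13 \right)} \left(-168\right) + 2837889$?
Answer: $3493089$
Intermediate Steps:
$- 50 E{\left(-13 \right)} \left(-168\right) + 2837889 = - 50 \left(\left(-6\right) \left(-13\right)\right) \left(-168\right) + 2837889 = \left(-50\right) 78 \left(-168\right) + 2837889 = \left(-3900\right) \left(-168\right) + 2837889 = 655200 + 2837889 = 3493089$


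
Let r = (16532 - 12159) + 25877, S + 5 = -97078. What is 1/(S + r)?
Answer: -1/66833 ≈ -1.4963e-5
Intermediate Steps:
S = -97083 (S = -5 - 97078 = -97083)
r = 30250 (r = 4373 + 25877 = 30250)
1/(S + r) = 1/(-97083 + 30250) = 1/(-66833) = -1/66833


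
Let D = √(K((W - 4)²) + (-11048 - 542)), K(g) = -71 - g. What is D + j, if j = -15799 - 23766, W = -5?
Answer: -39565 + I*√11742 ≈ -39565.0 + 108.36*I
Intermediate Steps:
j = -39565
D = I*√11742 (D = √((-71 - (-5 - 4)²) + (-11048 - 542)) = √((-71 - 1*(-9)²) - 11590) = √((-71 - 1*81) - 11590) = √((-71 - 81) - 11590) = √(-152 - 11590) = √(-11742) = I*√11742 ≈ 108.36*I)
D + j = I*√11742 - 39565 = -39565 + I*√11742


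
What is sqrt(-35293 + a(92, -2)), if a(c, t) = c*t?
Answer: I*sqrt(35477) ≈ 188.35*I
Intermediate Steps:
sqrt(-35293 + a(92, -2)) = sqrt(-35293 + 92*(-2)) = sqrt(-35293 - 184) = sqrt(-35477) = I*sqrt(35477)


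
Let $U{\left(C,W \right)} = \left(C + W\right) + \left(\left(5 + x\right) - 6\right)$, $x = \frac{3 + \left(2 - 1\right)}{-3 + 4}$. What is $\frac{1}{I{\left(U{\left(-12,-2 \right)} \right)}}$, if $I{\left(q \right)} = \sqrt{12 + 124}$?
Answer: $\frac{\sqrt{34}}{68} \approx 0.085749$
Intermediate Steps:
$x = 4$ ($x = \frac{3 + 1}{1} = 4 \cdot 1 = 4$)
$U{\left(C,W \right)} = 3 + C + W$ ($U{\left(C,W \right)} = \left(C + W\right) + \left(\left(5 + 4\right) - 6\right) = \left(C + W\right) + \left(9 - 6\right) = \left(C + W\right) + 3 = 3 + C + W$)
$I{\left(q \right)} = 2 \sqrt{34}$ ($I{\left(q \right)} = \sqrt{136} = 2 \sqrt{34}$)
$\frac{1}{I{\left(U{\left(-12,-2 \right)} \right)}} = \frac{1}{2 \sqrt{34}} = \frac{\sqrt{34}}{68}$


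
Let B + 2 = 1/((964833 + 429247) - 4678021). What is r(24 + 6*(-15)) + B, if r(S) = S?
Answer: -223307989/3283941 ≈ -68.000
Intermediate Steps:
B = -6567883/3283941 (B = -2 + 1/((964833 + 429247) - 4678021) = -2 + 1/(1394080 - 4678021) = -2 + 1/(-3283941) = -2 - 1/3283941 = -6567883/3283941 ≈ -2.0000)
r(24 + 6*(-15)) + B = (24 + 6*(-15)) - 6567883/3283941 = (24 - 90) - 6567883/3283941 = -66 - 6567883/3283941 = -223307989/3283941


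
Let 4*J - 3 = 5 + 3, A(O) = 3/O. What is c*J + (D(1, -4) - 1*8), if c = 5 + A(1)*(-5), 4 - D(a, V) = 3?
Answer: -69/2 ≈ -34.500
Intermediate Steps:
D(a, V) = 1 (D(a, V) = 4 - 1*3 = 4 - 3 = 1)
J = 11/4 (J = ¾ + (5 + 3)/4 = ¾ + (¼)*8 = ¾ + 2 = 11/4 ≈ 2.7500)
c = -10 (c = 5 + (3/1)*(-5) = 5 + (3*1)*(-5) = 5 + 3*(-5) = 5 - 15 = -10)
c*J + (D(1, -4) - 1*8) = -10*11/4 + (1 - 1*8) = -55/2 + (1 - 8) = -55/2 - 7 = -69/2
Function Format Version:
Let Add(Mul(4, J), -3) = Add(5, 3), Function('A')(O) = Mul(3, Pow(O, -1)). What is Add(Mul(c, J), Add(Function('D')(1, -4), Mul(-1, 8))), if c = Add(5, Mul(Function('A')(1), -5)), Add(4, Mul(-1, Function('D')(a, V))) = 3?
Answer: Rational(-69, 2) ≈ -34.500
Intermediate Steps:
Function('D')(a, V) = 1 (Function('D')(a, V) = Add(4, Mul(-1, 3)) = Add(4, -3) = 1)
J = Rational(11, 4) (J = Add(Rational(3, 4), Mul(Rational(1, 4), Add(5, 3))) = Add(Rational(3, 4), Mul(Rational(1, 4), 8)) = Add(Rational(3, 4), 2) = Rational(11, 4) ≈ 2.7500)
c = -10 (c = Add(5, Mul(Mul(3, Pow(1, -1)), -5)) = Add(5, Mul(Mul(3, 1), -5)) = Add(5, Mul(3, -5)) = Add(5, -15) = -10)
Add(Mul(c, J), Add(Function('D')(1, -4), Mul(-1, 8))) = Add(Mul(-10, Rational(11, 4)), Add(1, Mul(-1, 8))) = Add(Rational(-55, 2), Add(1, -8)) = Add(Rational(-55, 2), -7) = Rational(-69, 2)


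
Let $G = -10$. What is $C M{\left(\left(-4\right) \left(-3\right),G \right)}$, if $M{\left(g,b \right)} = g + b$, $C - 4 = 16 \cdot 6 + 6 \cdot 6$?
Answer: $272$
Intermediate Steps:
$C = 136$ ($C = 4 + \left(16 \cdot 6 + 6 \cdot 6\right) = 4 + \left(96 + 36\right) = 4 + 132 = 136$)
$M{\left(g,b \right)} = b + g$
$C M{\left(\left(-4\right) \left(-3\right),G \right)} = 136 \left(-10 - -12\right) = 136 \left(-10 + 12\right) = 136 \cdot 2 = 272$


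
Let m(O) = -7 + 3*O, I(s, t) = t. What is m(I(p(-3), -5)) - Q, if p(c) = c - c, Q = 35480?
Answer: -35502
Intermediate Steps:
p(c) = 0
m(I(p(-3), -5)) - Q = (-7 + 3*(-5)) - 1*35480 = (-7 - 15) - 35480 = -22 - 35480 = -35502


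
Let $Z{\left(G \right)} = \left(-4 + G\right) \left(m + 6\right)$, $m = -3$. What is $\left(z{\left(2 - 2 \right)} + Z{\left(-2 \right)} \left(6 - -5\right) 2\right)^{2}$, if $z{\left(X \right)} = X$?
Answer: $156816$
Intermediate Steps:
$Z{\left(G \right)} = -12 + 3 G$ ($Z{\left(G \right)} = \left(-4 + G\right) \left(-3 + 6\right) = \left(-4 + G\right) 3 = -12 + 3 G$)
$\left(z{\left(2 - 2 \right)} + Z{\left(-2 \right)} \left(6 - -5\right) 2\right)^{2} = \left(\left(2 - 2\right) + \left(-12 + 3 \left(-2\right)\right) \left(6 - -5\right) 2\right)^{2} = \left(\left(2 - 2\right) + \left(-12 - 6\right) \left(6 + 5\right) 2\right)^{2} = \left(0 + \left(-18\right) 11 \cdot 2\right)^{2} = \left(0 - 396\right)^{2} = \left(-396\right)^{2} = 156816$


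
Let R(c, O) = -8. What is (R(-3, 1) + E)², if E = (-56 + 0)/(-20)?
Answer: 676/25 ≈ 27.040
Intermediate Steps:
E = 14/5 (E = -56*(-1/20) = 14/5 ≈ 2.8000)
(R(-3, 1) + E)² = (-8 + 14/5)² = (-26/5)² = 676/25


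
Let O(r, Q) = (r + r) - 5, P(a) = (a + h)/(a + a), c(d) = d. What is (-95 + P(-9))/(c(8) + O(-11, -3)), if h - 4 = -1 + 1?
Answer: 1705/342 ≈ 4.9854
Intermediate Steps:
h = 4 (h = 4 + (-1 + 1) = 4 + 0 = 4)
P(a) = (4 + a)/(2*a) (P(a) = (a + 4)/(a + a) = (4 + a)/((2*a)) = (4 + a)*(1/(2*a)) = (4 + a)/(2*a))
O(r, Q) = -5 + 2*r (O(r, Q) = 2*r - 5 = -5 + 2*r)
(-95 + P(-9))/(c(8) + O(-11, -3)) = (-95 + (½)*(4 - 9)/(-9))/(8 + (-5 + 2*(-11))) = (-95 + (½)*(-⅑)*(-5))/(8 + (-5 - 22)) = (-95 + 5/18)/(8 - 27) = -1705/18/(-19) = -1/19*(-1705/18) = 1705/342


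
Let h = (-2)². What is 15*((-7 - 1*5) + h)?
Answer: -120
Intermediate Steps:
h = 4
15*((-7 - 1*5) + h) = 15*((-7 - 1*5) + 4) = 15*((-7 - 5) + 4) = 15*(-12 + 4) = 15*(-8) = -120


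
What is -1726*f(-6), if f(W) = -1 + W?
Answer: 12082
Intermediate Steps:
-1726*f(-6) = -1726*(-1 - 6) = -1726*(-7) = 12082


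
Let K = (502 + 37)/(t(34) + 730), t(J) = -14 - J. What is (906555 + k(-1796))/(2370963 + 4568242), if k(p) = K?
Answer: 56206459/430230710 ≈ 0.13064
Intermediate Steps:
K = 49/62 (K = (502 + 37)/((-14 - 1*34) + 730) = 539/((-14 - 34) + 730) = 539/(-48 + 730) = 539/682 = 539*(1/682) = 49/62 ≈ 0.79032)
k(p) = 49/62
(906555 + k(-1796))/(2370963 + 4568242) = (906555 + 49/62)/(2370963 + 4568242) = (56206459/62)/6939205 = (56206459/62)*(1/6939205) = 56206459/430230710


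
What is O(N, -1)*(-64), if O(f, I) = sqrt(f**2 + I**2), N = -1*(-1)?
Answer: -64*sqrt(2) ≈ -90.510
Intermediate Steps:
N = 1
O(f, I) = sqrt(I**2 + f**2)
O(N, -1)*(-64) = sqrt((-1)**2 + 1**2)*(-64) = sqrt(1 + 1)*(-64) = sqrt(2)*(-64) = -64*sqrt(2)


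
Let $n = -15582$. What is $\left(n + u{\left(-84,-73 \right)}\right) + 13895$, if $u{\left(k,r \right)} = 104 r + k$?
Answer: $-9363$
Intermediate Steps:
$u{\left(k,r \right)} = k + 104 r$
$\left(n + u{\left(-84,-73 \right)}\right) + 13895 = \left(-15582 + \left(-84 + 104 \left(-73\right)\right)\right) + 13895 = \left(-15582 - 7676\right) + 13895 = -23258 + 13895 = -9363$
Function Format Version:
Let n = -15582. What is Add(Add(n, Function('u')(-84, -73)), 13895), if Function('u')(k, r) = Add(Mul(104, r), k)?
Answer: -9363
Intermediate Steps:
Function('u')(k, r) = Add(k, Mul(104, r))
Add(Add(n, Function('u')(-84, -73)), 13895) = Add(Add(-15582, Add(-84, Mul(104, -73))), 13895) = Add(Add(-15582, Add(-84, -7592)), 13895) = Add(Add(-15582, -7676), 13895) = Add(-23258, 13895) = -9363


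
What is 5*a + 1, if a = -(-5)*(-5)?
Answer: -124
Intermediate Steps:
a = -25 (a = -5*5 = -25)
5*a + 1 = 5*(-25) + 1 = -125 + 1 = -124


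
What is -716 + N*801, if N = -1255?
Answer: -1005971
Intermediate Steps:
-716 + N*801 = -716 - 1255*801 = -716 - 1005255 = -1005971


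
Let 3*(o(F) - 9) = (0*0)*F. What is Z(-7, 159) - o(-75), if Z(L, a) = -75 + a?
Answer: 75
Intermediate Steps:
o(F) = 9 (o(F) = 9 + ((0*0)*F)/3 = 9 + (0*F)/3 = 9 + (⅓)*0 = 9 + 0 = 9)
Z(-7, 159) - o(-75) = (-75 + 159) - 1*9 = 84 - 9 = 75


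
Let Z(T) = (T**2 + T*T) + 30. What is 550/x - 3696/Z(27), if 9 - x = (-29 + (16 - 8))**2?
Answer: -25157/6696 ≈ -3.7570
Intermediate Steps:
Z(T) = 30 + 2*T**2 (Z(T) = (T**2 + T**2) + 30 = 2*T**2 + 30 = 30 + 2*T**2)
x = -432 (x = 9 - (-29 + (16 - 8))**2 = 9 - (-29 + 8)**2 = 9 - 1*(-21)**2 = 9 - 1*441 = 9 - 441 = -432)
550/x - 3696/Z(27) = 550/(-432) - 3696/(30 + 2*27**2) = 550*(-1/432) - 3696/(30 + 2*729) = -275/216 - 3696/(30 + 1458) = -275/216 - 3696/1488 = -275/216 - 3696*1/1488 = -275/216 - 77/31 = -25157/6696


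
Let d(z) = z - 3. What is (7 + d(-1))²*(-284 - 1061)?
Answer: -12105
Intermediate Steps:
d(z) = -3 + z
(7 + d(-1))²*(-284 - 1061) = (7 + (-3 - 1))²*(-284 - 1061) = (7 - 4)²*(-1345) = 3²*(-1345) = 9*(-1345) = -12105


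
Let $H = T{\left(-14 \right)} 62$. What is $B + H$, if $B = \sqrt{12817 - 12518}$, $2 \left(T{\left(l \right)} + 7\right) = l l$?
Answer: $5642 + \sqrt{299} \approx 5659.3$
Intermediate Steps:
$T{\left(l \right)} = -7 + \frac{l^{2}}{2}$ ($T{\left(l \right)} = -7 + \frac{l l}{2} = -7 + \frac{l^{2}}{2}$)
$B = \sqrt{299} \approx 17.292$
$H = 5642$ ($H = \left(-7 + \frac{\left(-14\right)^{2}}{2}\right) 62 = \left(-7 + \frac{1}{2} \cdot 196\right) 62 = \left(-7 + 98\right) 62 = 91 \cdot 62 = 5642$)
$B + H = \sqrt{299} + 5642 = 5642 + \sqrt{299}$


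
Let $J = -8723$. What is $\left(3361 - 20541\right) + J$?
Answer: $-25903$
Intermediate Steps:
$\left(3361 - 20541\right) + J = \left(3361 - 20541\right) - 8723 = -17180 - 8723 = -25903$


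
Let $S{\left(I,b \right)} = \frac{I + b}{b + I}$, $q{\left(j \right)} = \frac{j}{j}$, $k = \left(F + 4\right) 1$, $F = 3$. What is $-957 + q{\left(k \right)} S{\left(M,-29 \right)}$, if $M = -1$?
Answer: $-956$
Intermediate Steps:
$k = 7$ ($k = \left(3 + 4\right) 1 = 7 \cdot 1 = 7$)
$q{\left(j \right)} = 1$
$S{\left(I,b \right)} = 1$ ($S{\left(I,b \right)} = \frac{I + b}{I + b} = 1$)
$-957 + q{\left(k \right)} S{\left(M,-29 \right)} = -957 + 1 \cdot 1 = -957 + 1 = -956$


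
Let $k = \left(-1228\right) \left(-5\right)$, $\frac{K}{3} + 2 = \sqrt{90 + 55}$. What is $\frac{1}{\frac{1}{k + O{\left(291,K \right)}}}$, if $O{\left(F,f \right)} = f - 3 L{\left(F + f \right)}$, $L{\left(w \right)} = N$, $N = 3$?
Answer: $6125 + 3 \sqrt{145} \approx 6161.1$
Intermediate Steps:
$K = -6 + 3 \sqrt{145}$ ($K = -6 + 3 \sqrt{90 + 55} = -6 + 3 \sqrt{145} \approx 30.125$)
$L{\left(w \right)} = 3$
$O{\left(F,f \right)} = -9 + f$ ($O{\left(F,f \right)} = f - 9 = -9 + f$)
$k = 6140$
$\frac{1}{\frac{1}{k + O{\left(291,K \right)}}} = \frac{1}{\frac{1}{6140 - \left(15 - 3 \sqrt{145}\right)}} = \frac{1}{\frac{1}{6125 + 3 \sqrt{145}}} = 6125 + 3 \sqrt{145}$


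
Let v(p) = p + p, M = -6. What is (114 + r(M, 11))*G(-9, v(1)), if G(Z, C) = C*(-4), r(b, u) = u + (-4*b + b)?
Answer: -1144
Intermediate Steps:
r(b, u) = u - 3*b
v(p) = 2*p
G(Z, C) = -4*C
(114 + r(M, 11))*G(-9, v(1)) = (114 + (11 - 3*(-6)))*(-8) = (114 + (11 + 18))*(-4*2) = (114 + 29)*(-8) = 143*(-8) = -1144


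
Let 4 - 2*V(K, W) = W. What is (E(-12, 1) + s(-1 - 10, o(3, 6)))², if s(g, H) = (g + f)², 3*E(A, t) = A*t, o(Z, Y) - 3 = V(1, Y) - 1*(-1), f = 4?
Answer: 2025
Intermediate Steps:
V(K, W) = 2 - W/2
o(Z, Y) = 6 - Y/2 (o(Z, Y) = 3 + ((2 - Y/2) - 1*(-1)) = 3 + ((2 - Y/2) + 1) = 3 + (3 - Y/2) = 6 - Y/2)
E(A, t) = A*t/3 (E(A, t) = (A*t)/3 = A*t/3)
s(g, H) = (4 + g)² (s(g, H) = (g + 4)² = (4 + g)²)
(E(-12, 1) + s(-1 - 10, o(3, 6)))² = ((⅓)*(-12)*1 + (4 + (-1 - 10))²)² = (-4 + (4 - 11)²)² = (-4 + (-7)²)² = (-4 + 49)² = 45² = 2025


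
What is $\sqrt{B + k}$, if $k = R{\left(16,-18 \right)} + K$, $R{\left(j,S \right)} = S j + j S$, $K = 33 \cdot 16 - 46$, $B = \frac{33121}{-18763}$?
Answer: $\frac{i \sqrt{33714165209}}{18763} \approx 9.786 i$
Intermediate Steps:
$B = - \frac{33121}{18763}$ ($B = 33121 \left(- \frac{1}{18763}\right) = - \frac{33121}{18763} \approx -1.7652$)
$K = 482$ ($K = 528 - 46 = 482$)
$R{\left(j,S \right)} = 2 S j$ ($R{\left(j,S \right)} = S j + S j = 2 S j$)
$k = -94$ ($k = 2 \left(-18\right) 16 + 482 = -576 + 482 = -94$)
$\sqrt{B + k} = \sqrt{- \frac{33121}{18763} - 94} = \sqrt{- \frac{1796843}{18763}} = \frac{i \sqrt{33714165209}}{18763}$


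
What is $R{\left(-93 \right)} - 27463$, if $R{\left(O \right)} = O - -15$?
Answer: $-27541$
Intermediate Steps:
$R{\left(O \right)} = 15 + O$ ($R{\left(O \right)} = O + 15 = 15 + O$)
$R{\left(-93 \right)} - 27463 = \left(15 - 93\right) - 27463 = -78 - 27463 = -27541$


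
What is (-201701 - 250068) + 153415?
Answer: -298354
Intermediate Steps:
(-201701 - 250068) + 153415 = -451769 + 153415 = -298354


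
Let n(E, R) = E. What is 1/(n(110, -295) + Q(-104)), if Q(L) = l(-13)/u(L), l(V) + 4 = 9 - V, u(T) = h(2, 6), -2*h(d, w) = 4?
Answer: 1/101 ≈ 0.0099010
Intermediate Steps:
h(d, w) = -2 (h(d, w) = -1/2*4 = -2)
u(T) = -2
l(V) = 5 - V (l(V) = -4 + (9 - V) = 5 - V)
Q(L) = -9 (Q(L) = (5 - 1*(-13))/(-2) = (5 + 13)*(-1/2) = 18*(-1/2) = -9)
1/(n(110, -295) + Q(-104)) = 1/(110 - 9) = 1/101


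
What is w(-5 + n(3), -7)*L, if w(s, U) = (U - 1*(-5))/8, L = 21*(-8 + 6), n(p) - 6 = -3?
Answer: 21/2 ≈ 10.500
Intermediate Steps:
n(p) = 3 (n(p) = 6 - 3 = 3)
L = -42 (L = 21*(-2) = -42)
w(s, U) = 5/8 + U/8 (w(s, U) = (U + 5)*(⅛) = (5 + U)*(⅛) = 5/8 + U/8)
w(-5 + n(3), -7)*L = (5/8 + (⅛)*(-7))*(-42) = (5/8 - 7/8)*(-42) = -¼*(-42) = 21/2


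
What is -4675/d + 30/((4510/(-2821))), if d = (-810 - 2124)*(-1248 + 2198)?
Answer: -943472459/50282892 ≈ -18.763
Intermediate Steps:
d = -2787300 (d = -2934*950 = -2787300)
-4675/d + 30/((4510/(-2821))) = -4675/(-2787300) + 30/((4510/(-2821))) = -4675*(-1/2787300) + 30/((4510*(-1/2821))) = 187/111492 + 30/(-4510/2821) = 187/111492 + 30*(-2821/4510) = 187/111492 - 8463/451 = -943472459/50282892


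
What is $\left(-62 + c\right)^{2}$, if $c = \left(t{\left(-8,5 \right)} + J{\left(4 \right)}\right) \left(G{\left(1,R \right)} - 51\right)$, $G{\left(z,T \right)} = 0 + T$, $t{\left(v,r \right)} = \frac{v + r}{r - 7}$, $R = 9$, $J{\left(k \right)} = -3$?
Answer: $1$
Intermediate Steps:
$t{\left(v,r \right)} = \frac{r + v}{-7 + r}$
$G{\left(z,T \right)} = T$
$c = 63$ ($c = \left(\frac{5 - 8}{-7 + 5} - 3\right) \left(9 - 51\right) = \left(\frac{1}{-2} \left(-3\right) - 3\right) \left(-42\right) = \left(\left(- \frac{1}{2}\right) \left(-3\right) - 3\right) \left(-42\right) = \left(\frac{3}{2} - 3\right) \left(-42\right) = \left(- \frac{3}{2}\right) \left(-42\right) = 63$)
$\left(-62 + c\right)^{2} = \left(-62 + 63\right)^{2} = 1^{2} = 1$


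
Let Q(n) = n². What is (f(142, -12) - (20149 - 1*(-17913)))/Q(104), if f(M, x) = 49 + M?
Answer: -37871/10816 ≈ -3.5014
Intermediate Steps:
(f(142, -12) - (20149 - 1*(-17913)))/Q(104) = ((49 + 142) - (20149 - 1*(-17913)))/(104²) = (191 - (20149 + 17913))/10816 = (191 - 1*38062)*(1/10816) = (191 - 38062)*(1/10816) = -37871*1/10816 = -37871/10816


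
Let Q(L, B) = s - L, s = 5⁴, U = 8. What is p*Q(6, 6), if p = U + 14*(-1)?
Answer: -3714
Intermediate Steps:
s = 625
Q(L, B) = 625 - L
p = -6 (p = 8 + 14*(-1) = 8 - 14 = -6)
p*Q(6, 6) = -6*(625 - 1*6) = -6*(625 - 6) = -6*619 = -3714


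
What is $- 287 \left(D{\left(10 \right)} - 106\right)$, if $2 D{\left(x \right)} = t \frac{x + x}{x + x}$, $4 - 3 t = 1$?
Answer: $\frac{60557}{2} \approx 30279.0$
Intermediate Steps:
$t = 1$ ($t = \frac{4}{3} - \frac{1}{3} = 1$)
$D{\left(x \right)} = \frac{1}{2}$ ($D{\left(x \right)} = \frac{1 \frac{x + x}{x + x}}{2} = \frac{1 \frac{2 x}{2 x}}{2} = \frac{1 \cdot 2 x \frac{1}{2 x}}{2} = \frac{1 \cdot 1}{2} = \frac{1}{2} \cdot 1 = \frac{1}{2}$)
$- 287 \left(D{\left(10 \right)} - 106\right) = - 287 \left(\frac{1}{2} - 106\right) = \left(-287\right) \left(- \frac{211}{2}\right) = \frac{60557}{2}$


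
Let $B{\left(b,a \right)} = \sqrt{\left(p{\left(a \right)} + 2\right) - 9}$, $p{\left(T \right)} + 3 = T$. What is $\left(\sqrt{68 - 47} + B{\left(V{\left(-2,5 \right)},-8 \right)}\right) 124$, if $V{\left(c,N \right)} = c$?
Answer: $124 \sqrt{21} + 372 i \sqrt{2} \approx 568.24 + 526.09 i$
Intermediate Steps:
$p{\left(T \right)} = -3 + T$
$B{\left(b,a \right)} = \sqrt{-10 + a}$ ($B{\left(b,a \right)} = \sqrt{\left(\left(-3 + a\right) + 2\right) - 9} = \sqrt{\left(-1 + a\right) - 9} = \sqrt{-10 + a}$)
$\left(\sqrt{68 - 47} + B{\left(V{\left(-2,5 \right)},-8 \right)}\right) 124 = \left(\sqrt{68 - 47} + \sqrt{-10 - 8}\right) 124 = \left(\sqrt{21} + \sqrt{-18}\right) 124 = \left(\sqrt{21} + 3 i \sqrt{2}\right) 124 = 124 \sqrt{21} + 372 i \sqrt{2}$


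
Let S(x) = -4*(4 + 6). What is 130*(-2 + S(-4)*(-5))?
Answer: 25740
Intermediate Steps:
S(x) = -40 (S(x) = -4*10 = -40)
130*(-2 + S(-4)*(-5)) = 130*(-2 - 40*(-5)) = 130*(-2 + 200) = 130*198 = 25740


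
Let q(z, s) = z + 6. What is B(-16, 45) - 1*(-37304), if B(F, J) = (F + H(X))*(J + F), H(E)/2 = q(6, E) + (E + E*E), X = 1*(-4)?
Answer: 38232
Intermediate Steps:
q(z, s) = 6 + z
X = -4
H(E) = 24 + 2*E + 2*E**2 (H(E) = 2*((6 + 6) + (E + E*E)) = 2*(12 + (E + E**2)) = 2*(12 + E + E**2) = 24 + 2*E + 2*E**2)
B(F, J) = (48 + F)*(F + J) (B(F, J) = (F + (24 + 2*(-4) + 2*(-4)**2))*(J + F) = (F + (24 - 8 + 2*16))*(F + J) = (F + (24 - 8 + 32))*(F + J) = (F + 48)*(F + J) = (48 + F)*(F + J))
B(-16, 45) - 1*(-37304) = ((-16)**2 + 48*(-16) + 48*45 - 16*45) - 1*(-37304) = (256 - 768 + 2160 - 720) + 37304 = 928 + 37304 = 38232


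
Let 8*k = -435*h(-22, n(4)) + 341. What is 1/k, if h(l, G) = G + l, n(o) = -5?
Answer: 4/6043 ≈ 0.00066192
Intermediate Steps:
k = 6043/4 (k = (-435*(-5 - 22) + 341)/8 = (-435*(-27) + 341)/8 = (11745 + 341)/8 = (1/8)*12086 = 6043/4 ≈ 1510.8)
1/k = 1/(6043/4) = 4/6043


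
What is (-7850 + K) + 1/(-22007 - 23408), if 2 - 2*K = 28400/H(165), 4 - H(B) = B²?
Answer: -9702616355256/1236241715 ≈ -7848.5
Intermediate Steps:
H(B) = 4 - B²
K = 41421/27221 (K = 1 - 14200/(4 - 1*165²) = 1 - 14200/(4 - 1*27225) = 1 - 14200/(4 - 27225) = 1 - 14200/(-27221) = 1 - 14200*(-1)/27221 = 1 - ½*(-28400/27221) = 1 + 14200/27221 = 41421/27221 ≈ 1.5217)
(-7850 + K) + 1/(-22007 - 23408) = (-7850 + 41421/27221) + 1/(-22007 - 23408) = -213643429/27221 + 1/(-45415) = -213643429/27221 - 1/45415 = -9702616355256/1236241715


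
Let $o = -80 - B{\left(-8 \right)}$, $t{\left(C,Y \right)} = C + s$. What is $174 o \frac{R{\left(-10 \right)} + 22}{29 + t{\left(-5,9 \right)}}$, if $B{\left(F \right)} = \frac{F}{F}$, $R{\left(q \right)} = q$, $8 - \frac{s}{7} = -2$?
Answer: $- \frac{84564}{47} \approx -1799.2$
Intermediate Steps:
$s = 70$ ($s = 56 - -14 = 56 + 14 = 70$)
$t{\left(C,Y \right)} = 70 + C$ ($t{\left(C,Y \right)} = C + 70 = 70 + C$)
$B{\left(F \right)} = 1$
$o = -81$ ($o = -80 - 1 = -81$)
$174 o \frac{R{\left(-10 \right)} + 22}{29 + t{\left(-5,9 \right)}} = 174 \left(-81\right) \frac{-10 + 22}{29 + \left(70 - 5\right)} = - 14094 \frac{12}{29 + 65} = - 14094 \cdot \frac{12}{94} = - 14094 \cdot 12 \cdot \frac{1}{94} = \left(-14094\right) \frac{6}{47} = - \frac{84564}{47}$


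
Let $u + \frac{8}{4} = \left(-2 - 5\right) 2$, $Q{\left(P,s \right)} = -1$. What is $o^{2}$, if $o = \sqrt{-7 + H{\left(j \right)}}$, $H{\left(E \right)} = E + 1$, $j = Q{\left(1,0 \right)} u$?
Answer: $10$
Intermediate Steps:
$u = -16$ ($u = -2 + \left(-2 - 5\right) 2 = -2 - 14 = -16$)
$j = 16$ ($j = \left(-1\right) \left(-16\right) = 16$)
$H{\left(E \right)} = 1 + E$
$o = \sqrt{10}$ ($o = \sqrt{-7 + \left(1 + 16\right)} = \sqrt{-7 + 17} = \sqrt{10} \approx 3.1623$)
$o^{2} = \left(\sqrt{10}\right)^{2} = 10$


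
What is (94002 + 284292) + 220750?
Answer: 599044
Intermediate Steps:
(94002 + 284292) + 220750 = 378294 + 220750 = 599044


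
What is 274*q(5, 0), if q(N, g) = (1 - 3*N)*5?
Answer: -19180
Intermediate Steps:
q(N, g) = 5 - 15*N
274*q(5, 0) = 274*(5 - 15*5) = 274*(5 - 75) = 274*(-70) = -19180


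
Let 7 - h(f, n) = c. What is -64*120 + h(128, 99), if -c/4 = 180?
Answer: -6953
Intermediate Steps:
c = -720 (c = -4*180 = -720)
h(f, n) = 727 (h(f, n) = 7 - 1*(-720) = 7 + 720 = 727)
-64*120 + h(128, 99) = -64*120 + 727 = -7680 + 727 = -6953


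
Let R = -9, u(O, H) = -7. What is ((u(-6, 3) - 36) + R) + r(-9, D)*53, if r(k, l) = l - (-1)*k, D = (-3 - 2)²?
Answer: 796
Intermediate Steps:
D = 25 (D = (-5)² = 25)
r(k, l) = k + l (r(k, l) = l + k = k + l)
((u(-6, 3) - 36) + R) + r(-9, D)*53 = ((-7 - 36) - 9) + (-9 + 25)*53 = (-43 - 9) + 16*53 = -52 + 848 = 796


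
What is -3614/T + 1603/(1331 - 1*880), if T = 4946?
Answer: 3149262/1115323 ≈ 2.8236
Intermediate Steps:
-3614/T + 1603/(1331 - 1*880) = -3614/4946 + 1603/(1331 - 1*880) = -3614*1/4946 + 1603/(1331 - 880) = -1807/2473 + 1603/451 = 3149262/1115323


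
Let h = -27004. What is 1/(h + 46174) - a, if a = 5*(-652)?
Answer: 62494201/19170 ≈ 3260.0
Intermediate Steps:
a = -3260
1/(h + 46174) - a = 1/(-27004 + 46174) - 1*(-3260) = 1/19170 + 3260 = 62494201/19170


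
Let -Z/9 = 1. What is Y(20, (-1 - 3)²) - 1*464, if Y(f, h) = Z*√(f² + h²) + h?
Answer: -448 - 36*√41 ≈ -678.51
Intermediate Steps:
Z = -9 (Z = -9*1 = -9)
Y(f, h) = h - 9*√(f² + h²) (Y(f, h) = -9*√(f² + h²) + h = h - 9*√(f² + h²))
Y(20, (-1 - 3)²) - 1*464 = ((-1 - 3)² - 9*√(20² + ((-1 - 3)²)²)) - 1*464 = ((-4)² - 9*√(400 + ((-4)²)²)) - 464 = (16 - 9*√(400 + 16²)) - 464 = (16 - 9*√(400 + 256)) - 464 = (16 - 36*√41) - 464 = -448 - 36*√41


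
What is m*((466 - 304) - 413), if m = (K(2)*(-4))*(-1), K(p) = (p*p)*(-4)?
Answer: 16064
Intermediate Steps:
K(p) = -4*p**2 (K(p) = p**2*(-4) = -4*p**2)
m = -64 (m = (-4*2**2*(-4))*(-1) = (-4*4*(-4))*(-1) = -16*(-4)*(-1) = 64*(-1) = -64)
m*((466 - 304) - 413) = -64*((466 - 304) - 413) = -64*(162 - 413) = -64*(-251) = 16064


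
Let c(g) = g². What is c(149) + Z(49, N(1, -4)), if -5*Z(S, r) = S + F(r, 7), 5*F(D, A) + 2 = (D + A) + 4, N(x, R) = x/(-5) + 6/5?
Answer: 110954/5 ≈ 22191.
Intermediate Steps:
N(x, R) = 6/5 - x/5 (N(x, R) = x*(-⅕) + 6*(⅕) = -x/5 + 6/5 = 6/5 - x/5)
F(D, A) = ⅖ + A/5 + D/5 (F(D, A) = -⅖ + ((D + A) + 4)/5 = -⅖ + ((A + D) + 4)/5 = -⅖ + (4 + A + D)/5 = -⅖ + (⅘ + A/5 + D/5) = ⅖ + A/5 + D/5)
Z(S, r) = -9/25 - S/5 - r/25 (Z(S, r) = -(S + (⅖ + (⅕)*7 + r/5))/5 = -(S + (⅖ + 7/5 + r/5))/5 = -(S + (9/5 + r/5))/5 = -(9/5 + S + r/5)/5 = -9/25 - S/5 - r/25)
c(149) + Z(49, N(1, -4)) = 149² + (-9/25 - ⅕*49 - (6/5 - ⅕*1)/25) = 22201 + (-9/25 - 49/5 - (6/5 - ⅕)/25) = 22201 + (-9/25 - 49/5 - 1/25*1) = 22201 + (-9/25 - 49/5 - 1/25) = 22201 - 51/5 = 110954/5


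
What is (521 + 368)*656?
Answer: 583184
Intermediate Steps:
(521 + 368)*656 = 889*656 = 583184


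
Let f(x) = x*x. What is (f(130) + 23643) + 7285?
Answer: 47828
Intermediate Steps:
f(x) = x²
(f(130) + 23643) + 7285 = (130² + 23643) + 7285 = (16900 + 23643) + 7285 = 40543 + 7285 = 47828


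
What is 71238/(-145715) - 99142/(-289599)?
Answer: -2370248/16174365 ≈ -0.14654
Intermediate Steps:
71238/(-145715) - 99142/(-289599) = 71238*(-1/145715) - 99142*(-1/289599) = -71238/145715 + 38/111 = -2370248/16174365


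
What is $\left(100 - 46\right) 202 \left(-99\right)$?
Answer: $-1079892$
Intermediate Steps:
$\left(100 - 46\right) 202 \left(-99\right) = 54 \cdot 202 \left(-99\right) = 10908 \left(-99\right) = -1079892$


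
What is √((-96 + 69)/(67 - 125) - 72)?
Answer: 3*I*√26738/58 ≈ 8.4578*I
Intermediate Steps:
√((-96 + 69)/(67 - 125) - 72) = √(-27/(-58) - 72) = √(-27*(-1/58) - 72) = √(27/58 - 72) = √(-4149/58) = 3*I*√26738/58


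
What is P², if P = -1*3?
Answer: 9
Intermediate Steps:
P = -3
P² = (-3)² = 9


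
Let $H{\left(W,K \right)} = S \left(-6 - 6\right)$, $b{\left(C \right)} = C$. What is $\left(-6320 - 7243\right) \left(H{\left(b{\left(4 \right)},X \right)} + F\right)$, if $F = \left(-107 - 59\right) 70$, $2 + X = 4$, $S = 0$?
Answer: $157602060$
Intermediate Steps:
$X = 2$ ($X = -2 + 4 = 2$)
$H{\left(W,K \right)} = 0$ ($H{\left(W,K \right)} = 0 \left(-6 - 6\right) = 0 \left(-12\right) = 0$)
$F = -11620$ ($F = \left(-166\right) 70 = -11620$)
$\left(-6320 - 7243\right) \left(H{\left(b{\left(4 \right)},X \right)} + F\right) = \left(-6320 - 7243\right) \left(0 - 11620\right) = \left(-13563\right) \left(-11620\right) = 157602060$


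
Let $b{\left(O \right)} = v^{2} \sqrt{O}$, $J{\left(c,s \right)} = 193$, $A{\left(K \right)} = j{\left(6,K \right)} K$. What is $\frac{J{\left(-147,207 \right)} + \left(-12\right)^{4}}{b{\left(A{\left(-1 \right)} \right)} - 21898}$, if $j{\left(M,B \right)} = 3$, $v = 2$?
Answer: $- \frac{229151621}{239761226} - \frac{20929 i \sqrt{3}}{119880613} \approx -0.95575 - 0.00030239 i$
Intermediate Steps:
$A{\left(K \right)} = 3 K$
$b{\left(O \right)} = 4 \sqrt{O}$ ($b{\left(O \right)} = 2^{2} \sqrt{O} = 4 \sqrt{O}$)
$\frac{J{\left(-147,207 \right)} + \left(-12\right)^{4}}{b{\left(A{\left(-1 \right)} \right)} - 21898} = \frac{193 + \left(-12\right)^{4}}{4 \sqrt{3 \left(-1\right)} - 21898} = \frac{193 + 20736}{4 \sqrt{-3} - 21898} = \frac{20929}{4 i \sqrt{3} - 21898} = \frac{20929}{-21898 + 4 i \sqrt{3}}$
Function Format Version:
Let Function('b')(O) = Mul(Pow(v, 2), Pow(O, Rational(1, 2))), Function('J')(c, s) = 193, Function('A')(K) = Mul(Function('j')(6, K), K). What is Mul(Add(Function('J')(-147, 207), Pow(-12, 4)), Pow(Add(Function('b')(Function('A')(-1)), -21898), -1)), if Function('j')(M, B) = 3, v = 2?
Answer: Add(Rational(-229151621, 239761226), Mul(Rational(-20929, 119880613), I, Pow(3, Rational(1, 2)))) ≈ Add(-0.95575, Mul(-0.00030239, I))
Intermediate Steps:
Function('A')(K) = Mul(3, K)
Function('b')(O) = Mul(4, Pow(O, Rational(1, 2))) (Function('b')(O) = Mul(Pow(2, 2), Pow(O, Rational(1, 2))) = Mul(4, Pow(O, Rational(1, 2))))
Mul(Add(Function('J')(-147, 207), Pow(-12, 4)), Pow(Add(Function('b')(Function('A')(-1)), -21898), -1)) = Mul(Add(193, Pow(-12, 4)), Pow(Add(Mul(4, Pow(Mul(3, -1), Rational(1, 2))), -21898), -1)) = Mul(Add(193, 20736), Pow(Add(Mul(4, Pow(-3, Rational(1, 2))), -21898), -1)) = Mul(20929, Pow(Add(Mul(4, Mul(I, Pow(3, Rational(1, 2)))), -21898), -1)) = Mul(20929, Pow(Add(Mul(4, I, Pow(3, Rational(1, 2))), -21898), -1)) = Mul(20929, Pow(Add(-21898, Mul(4, I, Pow(3, Rational(1, 2)))), -1))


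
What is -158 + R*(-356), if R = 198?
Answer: -70646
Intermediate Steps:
-158 + R*(-356) = -158 + 198*(-356) = -158 - 70488 = -70646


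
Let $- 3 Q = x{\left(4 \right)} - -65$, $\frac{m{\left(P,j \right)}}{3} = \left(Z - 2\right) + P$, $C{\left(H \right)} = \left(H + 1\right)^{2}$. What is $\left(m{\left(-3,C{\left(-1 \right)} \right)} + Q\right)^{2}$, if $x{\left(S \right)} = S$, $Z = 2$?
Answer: $1024$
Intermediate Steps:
$C{\left(H \right)} = \left(1 + H\right)^{2}$
$m{\left(P,j \right)} = 3 P$ ($m{\left(P,j \right)} = 3 \left(\left(2 - 2\right) + P\right) = 3 \left(0 + P\right) = 3 P$)
$Q = -23$ ($Q = - \frac{4 - -65}{3} = - \frac{4 + 65}{3} = \left(- \frac{1}{3}\right) 69 = -23$)
$\left(m{\left(-3,C{\left(-1 \right)} \right)} + Q\right)^{2} = \left(3 \left(-3\right) - 23\right)^{2} = \left(-9 - 23\right)^{2} = \left(-32\right)^{2} = 1024$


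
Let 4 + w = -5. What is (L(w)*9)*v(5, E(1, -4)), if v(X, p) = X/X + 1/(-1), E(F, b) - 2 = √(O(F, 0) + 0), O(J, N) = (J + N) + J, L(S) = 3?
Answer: 0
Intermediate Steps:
w = -9 (w = -4 - 5 = -9)
O(J, N) = N + 2*J
E(F, b) = 2 + √2*√F (E(F, b) = 2 + √((0 + 2*F) + 0) = 2 + √(2*F + 0) = 2 + √(2*F) = 2 + √2*√F)
v(X, p) = 0 (v(X, p) = 1 + 1*(-1) = 1 - 1 = 0)
(L(w)*9)*v(5, E(1, -4)) = (3*9)*0 = 27*0 = 0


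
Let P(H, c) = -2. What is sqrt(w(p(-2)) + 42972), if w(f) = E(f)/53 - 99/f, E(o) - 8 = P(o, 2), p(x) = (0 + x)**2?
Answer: 3*sqrt(53617397)/106 ≈ 207.24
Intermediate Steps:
p(x) = x**2
E(o) = 6 (E(o) = 8 - 2 = 6)
w(f) = 6/53 - 99/f
sqrt(w(p(-2)) + 42972) = sqrt((6/53 - 99/((-2)**2)) + 42972) = sqrt((6/53 - 99/4) + 42972) = sqrt(-5223/212 + 42972) = sqrt(9104841/212) = 3*sqrt(53617397)/106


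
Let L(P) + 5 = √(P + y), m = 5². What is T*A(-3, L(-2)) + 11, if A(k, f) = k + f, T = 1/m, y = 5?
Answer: 267/25 + √3/25 ≈ 10.749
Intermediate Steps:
m = 25
L(P) = -5 + √(5 + P) (L(P) = -5 + √(P + 5) = -5 + √(5 + P))
T = 1/25 ≈ 0.040000
A(k, f) = f + k
T*A(-3, L(-2)) + 11 = ((-5 + √(5 - 2)) - 3)/25 + 11 = ((-5 + √3) - 3)/25 + 11 = (-8 + √3)/25 + 11 = (-8/25 + √3/25) + 11 = 267/25 + √3/25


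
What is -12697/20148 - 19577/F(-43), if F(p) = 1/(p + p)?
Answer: 33921603359/20148 ≈ 1.6836e+6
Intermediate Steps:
F(p) = 1/(2*p)
-12697/20148 - 19577/F(-43) = -12697/20148 - 19577/((½)/(-43)) = -12697*1/20148 - 19577/((½)*(-1/43)) = -12697/20148 - 19577/(-1/86) = -12697/20148 - 19577*(-86) = -12697/20148 + 1683622 = 33921603359/20148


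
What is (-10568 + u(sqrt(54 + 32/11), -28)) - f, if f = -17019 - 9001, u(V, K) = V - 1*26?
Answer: 15426 + sqrt(6886)/11 ≈ 15434.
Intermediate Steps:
u(V, K) = -26 + V (u(V, K) = V - 26 = -26 + V)
f = -26020
(-10568 + u(sqrt(54 + 32/11), -28)) - f = (-10568 + (-26 + sqrt(54 + 32/11))) - 1*(-26020) = (-10568 + (-26 + sqrt(54 + 32*(1/11)))) + 26020 = (-10568 + (-26 + sqrt(54 + 32/11))) + 26020 = (-10568 + (-26 + sqrt(626/11))) + 26020 = (-10568 + (-26 + sqrt(6886)/11)) + 26020 = (-10594 + sqrt(6886)/11) + 26020 = 15426 + sqrt(6886)/11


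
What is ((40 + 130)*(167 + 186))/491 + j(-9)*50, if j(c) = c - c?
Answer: 60010/491 ≈ 122.22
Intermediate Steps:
j(c) = 0
((40 + 130)*(167 + 186))/491 + j(-9)*50 = ((40 + 130)*(167 + 186))/491 + 0*50 = (170*353)*(1/491) + 0 = 60010*(1/491) + 0 = 60010/491 + 0 = 60010/491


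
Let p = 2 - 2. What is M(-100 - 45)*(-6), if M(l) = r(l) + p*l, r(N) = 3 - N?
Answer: -888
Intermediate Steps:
p = 0
M(l) = 3 - l (M(l) = (3 - l) + 0*l = (3 - l) + 0 = 3 - l)
M(-100 - 45)*(-6) = (3 - (-100 - 45))*(-6) = (3 - 1*(-145))*(-6) = (3 + 145)*(-6) = 148*(-6) = -888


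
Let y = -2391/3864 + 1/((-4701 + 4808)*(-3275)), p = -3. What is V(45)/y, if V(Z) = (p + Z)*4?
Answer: -25275454400/93096671 ≈ -271.50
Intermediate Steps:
V(Z) = -12 + 4*Z (V(Z) = (-3 + Z)*4 = -12 + 4*Z)
y = -279290013/451347400 (y = -2391*1/3864 - 1/3275/107 = -797/1288 + (1/107)*(-1/3275) = -797/1288 - 1/350425 = -279290013/451347400 ≈ -0.61879)
V(45)/y = (-12 + 4*45)/(-279290013/451347400) = (-12 + 180)*(-451347400/279290013) = 168*(-451347400/279290013) = -25275454400/93096671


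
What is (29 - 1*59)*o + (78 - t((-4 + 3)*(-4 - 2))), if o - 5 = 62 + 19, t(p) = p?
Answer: -2508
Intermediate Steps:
o = 86 (o = 5 + (62 + 19) = 5 + 81 = 86)
(29 - 1*59)*o + (78 - t((-4 + 3)*(-4 - 2))) = (29 - 1*59)*86 + (78 - (-4 + 3)*(-4 - 2)) = (29 - 59)*86 + (78 - (-1)*(-6)) = -30*86 + (78 - 1*6) = -2580 + (78 - 6) = -2580 + 72 = -2508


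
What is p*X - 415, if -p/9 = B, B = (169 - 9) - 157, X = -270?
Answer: 6875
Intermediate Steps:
B = 3 (B = 160 - 157 = 3)
p = -27 (p = -9*3 = -27)
p*X - 415 = -27*(-270) - 415 = 7290 - 415 = 6875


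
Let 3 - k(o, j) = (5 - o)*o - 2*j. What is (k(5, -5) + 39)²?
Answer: 1024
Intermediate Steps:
k(o, j) = 3 + 2*j - o*(5 - o) (k(o, j) = 3 - ((5 - o)*o - 2*j) = 3 - (o*(5 - o) - 2*j) = 3 - (-2*j + o*(5 - o)) = 3 + (2*j - o*(5 - o)) = 3 + 2*j - o*(5 - o))
(k(5, -5) + 39)² = ((3 + 5² - 5*5 + 2*(-5)) + 39)² = ((3 + 25 - 25 - 10) + 39)² = (-7 + 39)² = 32² = 1024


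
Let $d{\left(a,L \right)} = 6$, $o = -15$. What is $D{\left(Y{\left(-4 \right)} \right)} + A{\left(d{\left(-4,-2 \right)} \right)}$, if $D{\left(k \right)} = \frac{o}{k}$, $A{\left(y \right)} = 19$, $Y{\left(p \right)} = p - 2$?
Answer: $\frac{43}{2} \approx 21.5$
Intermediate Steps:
$Y{\left(p \right)} = -2 + p$ ($Y{\left(p \right)} = p - 2 = -2 + p$)
$D{\left(k \right)} = - \frac{15}{k}$
$D{\left(Y{\left(-4 \right)} \right)} + A{\left(d{\left(-4,-2 \right)} \right)} = - \frac{15}{-2 - 4} + 19 = - \frac{15}{-6} + 19 = \left(-15\right) \left(- \frac{1}{6}\right) + 19 = \frac{5}{2} + 19 = \frac{43}{2}$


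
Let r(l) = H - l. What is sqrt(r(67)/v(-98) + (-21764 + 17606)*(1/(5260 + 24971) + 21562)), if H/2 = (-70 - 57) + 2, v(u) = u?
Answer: I*sqrt(198266614442883710)/47026 ≈ 9468.6*I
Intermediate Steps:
H = -250 (H = 2*((-70 - 57) + 2) = 2*(-127 + 2) = 2*(-125) = -250)
r(l) = -250 - l
sqrt(r(67)/v(-98) + (-21764 + 17606)*(1/(5260 + 24971) + 21562)) = sqrt((-250 - 1*67)/(-98) + (-21764 + 17606)*(1/(5260 + 24971) + 21562)) = sqrt((-250 - 67)*(-1/98) - 4158*(1/30231 + 21562)) = sqrt(-317*(-1/98) - 4158*(1/30231 + 21562)) = sqrt(317/98 - 4158*651840823/30231) = sqrt(317/98 - 301150460226/3359) = sqrt(-29512744037345/329182) = I*sqrt(198266614442883710)/47026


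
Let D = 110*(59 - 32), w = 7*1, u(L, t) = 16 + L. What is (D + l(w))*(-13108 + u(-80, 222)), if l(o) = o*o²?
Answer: -43638836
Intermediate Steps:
w = 7
D = 2970 (D = 110*27 = 2970)
l(o) = o³
(D + l(w))*(-13108 + u(-80, 222)) = (2970 + 7³)*(-13108 + (16 - 80)) = (2970 + 343)*(-13108 - 64) = 3313*(-13172) = -43638836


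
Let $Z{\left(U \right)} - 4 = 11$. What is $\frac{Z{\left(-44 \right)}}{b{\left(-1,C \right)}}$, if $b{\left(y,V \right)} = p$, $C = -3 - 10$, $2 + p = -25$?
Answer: $- \frac{5}{9} \approx -0.55556$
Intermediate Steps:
$p = -27$ ($p = -2 - 25 = -27$)
$C = -13$ ($C = -3 - 10 = -13$)
$b{\left(y,V \right)} = -27$
$Z{\left(U \right)} = 15$ ($Z{\left(U \right)} = 4 + 11 = 15$)
$\frac{Z{\left(-44 \right)}}{b{\left(-1,C \right)}} = \frac{15}{-27} = 15 \left(- \frac{1}{27}\right) = - \frac{5}{9}$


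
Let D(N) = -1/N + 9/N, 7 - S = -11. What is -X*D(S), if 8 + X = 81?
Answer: -292/9 ≈ -32.444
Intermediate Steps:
X = 73 (X = -8 + 81 = 73)
S = 18 (S = 7 - 1*(-11) = 7 + 11 = 18)
D(N) = 8/N
-X*D(S) = -73*8/18 = -73*8*(1/18) = -73*4/9 = -1*292/9 = -292/9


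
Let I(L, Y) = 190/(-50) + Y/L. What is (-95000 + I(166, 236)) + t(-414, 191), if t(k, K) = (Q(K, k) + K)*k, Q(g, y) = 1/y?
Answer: -72241282/415 ≈ -1.7408e+5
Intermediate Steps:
I(L, Y) = -19/5 + Y/L (I(L, Y) = 190*(-1/50) + Y/L = -19/5 + Y/L)
t(k, K) = k*(K + 1/k) (t(k, K) = (1/k + K)*k = (K + 1/k)*k = k*(K + 1/k))
(-95000 + I(166, 236)) + t(-414, 191) = (-95000 + (-19/5 + 236/166)) + (1 + 191*(-414)) = (-95000 + (-19/5 + 236*(1/166))) + (1 - 79074) = (-95000 + (-19/5 + 118/83)) - 79073 = (-95000 - 987/415) - 79073 = -39425987/415 - 79073 = -72241282/415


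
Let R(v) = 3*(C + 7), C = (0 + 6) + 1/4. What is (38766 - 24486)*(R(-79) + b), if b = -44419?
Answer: -633735690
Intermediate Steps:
C = 25/4 (C = 6 + ¼ = 25/4 ≈ 6.2500)
R(v) = 159/4 (R(v) = 3*(25/4 + 7) = 3*(53/4) = 159/4)
(38766 - 24486)*(R(-79) + b) = (38766 - 24486)*(159/4 - 44419) = 14280*(-177517/4) = -633735690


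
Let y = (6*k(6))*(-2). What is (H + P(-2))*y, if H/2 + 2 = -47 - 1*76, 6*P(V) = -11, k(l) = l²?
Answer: 108792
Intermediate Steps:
P(V) = -11/6 (P(V) = (⅙)*(-11) = -11/6)
H = -250 (H = -4 + 2*(-47 - 1*76) = -4 + 2*(-47 - 76) = -4 + 2*(-123) = -4 - 246 = -250)
y = -432 (y = (6*6²)*(-2) = (6*36)*(-2) = 216*(-2) = -432)
(H + P(-2))*y = (-250 - 11/6)*(-432) = -1511/6*(-432) = 108792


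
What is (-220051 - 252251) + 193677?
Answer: -278625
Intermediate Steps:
(-220051 - 252251) + 193677 = -472302 + 193677 = -278625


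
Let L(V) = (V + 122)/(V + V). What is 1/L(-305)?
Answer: 10/3 ≈ 3.3333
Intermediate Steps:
L(V) = (122 + V)/(2*V) (L(V) = (122 + V)/((2*V)) = (122 + V)*(1/(2*V)) = (122 + V)/(2*V))
1/L(-305) = 1/((½)*(122 - 305)/(-305)) = 1/((½)*(-1/305)*(-183)) = 1/(3/10) = 10/3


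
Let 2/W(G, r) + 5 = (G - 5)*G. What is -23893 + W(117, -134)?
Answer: -312974405/13099 ≈ -23893.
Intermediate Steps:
W(G, r) = 2/(-5 + G*(-5 + G)) (W(G, r) = 2/(-5 + (G - 5)*G) = 2/(-5 + (-5 + G)*G) = 2/(-5 + G*(-5 + G)))
-23893 + W(117, -134) = -23893 + 2/(-5 + 117**2 - 5*117) = -23893 + 2/(-5 + 13689 - 585) = -23893 + 2/13099 = -312974405/13099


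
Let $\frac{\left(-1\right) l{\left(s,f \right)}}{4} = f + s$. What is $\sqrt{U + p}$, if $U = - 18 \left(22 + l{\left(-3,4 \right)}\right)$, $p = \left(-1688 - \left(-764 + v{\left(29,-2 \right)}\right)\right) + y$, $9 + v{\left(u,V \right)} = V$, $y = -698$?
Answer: $3 i \sqrt{215} \approx 43.989 i$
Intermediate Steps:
$v{\left(u,V \right)} = -9 + V$
$l{\left(s,f \right)} = - 4 f - 4 s$ ($l{\left(s,f \right)} = - 4 \left(f + s\right) = - 4 f - 4 s$)
$p = -1611$ ($p = \left(-1688 + \left(764 - \left(-9 - 2\right)\right)\right) - 698 = \left(-1688 + \left(764 - -11\right)\right) - 698 = \left(-1688 + \left(764 + 11\right)\right) - 698 = \left(-1688 + 775\right) - 698 = -913 - 698 = -1611$)
$U = -324$ ($U = - 18 \left(22 - 4\right) = \left(-18\right) 18 = -324$)
$\sqrt{U + p} = \sqrt{-324 - 1611} = \sqrt{-1935} = 3 i \sqrt{215}$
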